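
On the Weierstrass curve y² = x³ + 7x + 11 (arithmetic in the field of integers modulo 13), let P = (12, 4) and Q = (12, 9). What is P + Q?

The two points share x = 12 and their y-coordinates satisfy 4 + 9 ≡ 0 (mod 13), so they are inverses. Their sum is ∞.

O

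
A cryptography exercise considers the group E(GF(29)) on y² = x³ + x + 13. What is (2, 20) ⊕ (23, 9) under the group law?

(0, 19)

(2, 20) + (23, 9). λ = (9 - 20)/(23 - 2) ≡ 18/21 mod 29. 21⁻¹ ≡ 18 (mod 29), so λ ≡ 5.
  x = λ² - 2 - 23 = 25 - 25 ≡ 0; y = λ·(2 - 0) - 20 ≡ 19. → (0, 19)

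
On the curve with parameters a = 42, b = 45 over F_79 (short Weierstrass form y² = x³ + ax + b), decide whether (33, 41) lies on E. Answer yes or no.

y² = 41² ≡ 22; x³ + 42x + 45 = 37368 ≡ 1 (mod 79). 22 ≠ 1.

no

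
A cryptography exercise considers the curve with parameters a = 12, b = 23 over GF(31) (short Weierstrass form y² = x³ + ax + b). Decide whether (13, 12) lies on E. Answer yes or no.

y² = 12² ≡ 20; x³ + 12x + 23 = 2376 ≡ 20 (mod 31). 20 = 20.

yes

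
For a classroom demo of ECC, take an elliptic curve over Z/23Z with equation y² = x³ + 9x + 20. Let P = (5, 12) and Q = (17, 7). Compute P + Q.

(9, 5)

(5, 12) + (17, 7). λ = (7 - 12)/(17 - 5) ≡ 18/12 mod 23. 12⁻¹ ≡ 2 (mod 23), so λ ≡ 13.
  x = λ² - 5 - 17 = 169 - 22 ≡ 9; y = λ·(5 - 9) - 12 ≡ 5. → (9, 5)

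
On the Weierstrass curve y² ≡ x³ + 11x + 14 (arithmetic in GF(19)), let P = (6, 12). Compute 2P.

tangent at (6, 12): λ = (3·6² + 11)/(2·12) ≡ 5/5. 5⁻¹ ≡ 4 (mod 19), so λ ≡ 5·4 ≡ 1.
  x = λ² - 6 - 6 = 1 - 12 ≡ 8; y = λ·(6 - 8) - 12 ≡ 5. → (8, 5)

(8, 5)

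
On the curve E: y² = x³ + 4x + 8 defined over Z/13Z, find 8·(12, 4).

Write G = (12, 4).
Repeated addition: build up to 8G.
2G: tangent at (12, 4): λ = (3·12² + 4)/(2·4) ≡ 7/8. 8⁻¹ ≡ 5 (mod 13), so λ ≡ 7·5 ≡ 9.
  x = λ² - 12 - 12 = 81 - 24 ≡ 5; y = λ·(12 - 5) - 4 ≡ 7. → (5, 7)
3G: (5, 7) + (12, 4). λ = (4 - 7)/(12 - 5) ≡ 10/7 mod 13. 7⁻¹ ≡ 2 (mod 13) since 7·2 = 14 ≡ 1, so λ ≡ 7.
  x = λ² - 5 - 12 = 49 - 17 ≡ 6; y = λ·(5 - 6) - 7 ≡ 12. → (6, 12)
4G: (6, 12) + (12, 4). λ = (4 - 12)/(12 - 6) ≡ 5/6 mod 13. 6⁻¹ ≡ 11 (mod 13), so λ ≡ 3.
  x = λ² - 6 - 12 = 9 - 18 ≡ 4; y = λ·(6 - 4) - 12 ≡ 7. → (4, 7)
5G: (4, 7) + (12, 4). λ = (4 - 7)/(12 - 4) ≡ 10/8 mod 13. 8⁻¹ ≡ 5 (mod 13), so λ ≡ 11.
  x = λ² - 4 - 12 = 121 - 16 ≡ 1; y = λ·(4 - 1) - 7 ≡ 0. → (1, 0)
6G: (1, 0) + (12, 4). λ = (4 - 0)/(12 - 1) ≡ 4/11 mod 13. 11⁻¹ ≡ 6 (mod 13), so λ ≡ 11.
  x = λ² - 1 - 12 = 121 - 13 ≡ 4; y = λ·(1 - 4) - 0 ≡ 6. → (4, 6)
7G: (4, 6) + (12, 4). λ = (4 - 6)/(12 - 4) ≡ 11/8 mod 13. 8⁻¹ ≡ 5 (mod 13), so λ ≡ 3.
  x = λ² - 4 - 12 = 9 - 16 ≡ 6; y = λ·(4 - 6) - 6 ≡ 1. → (6, 1)
8G: (6, 1) + (12, 4). λ = (4 - 1)/(12 - 6) ≡ 3/6 mod 13. 6⁻¹ ≡ 11 (mod 13) since 6·11 = 66 ≡ 1, so λ ≡ 7.
  x = λ² - 6 - 12 = 49 - 18 ≡ 5; y = λ·(6 - 5) - 1 ≡ 6. → (5, 6)

(5, 6)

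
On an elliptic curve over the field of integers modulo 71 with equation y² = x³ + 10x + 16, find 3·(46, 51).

Write G = (46, 51).
Repeated addition: build up to 3G.
2G: tangent at (46, 51): λ = (3·46² + 10)/(2·51) ≡ 39/31. 31⁻¹ ≡ 55 (mod 71), so λ ≡ 39·55 ≡ 15.
  x = λ² - 46 - 46 = 225 - 92 ≡ 62; y = λ·(46 - 62) - 51 ≡ 64. → (62, 64)
3G: (62, 64) + (46, 51). λ = (51 - 64)/(46 - 62) ≡ 58/55 mod 71. 55⁻¹ ≡ 31 (mod 71) since 55·31 = 1705 ≡ 1, so λ ≡ 23.
  x = λ² - 62 - 46 = 529 - 108 ≡ 66; y = λ·(62 - 66) - 64 ≡ 57. → (66, 57)

(66, 57)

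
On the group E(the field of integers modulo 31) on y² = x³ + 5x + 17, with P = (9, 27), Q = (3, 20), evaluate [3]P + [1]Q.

First 3P:
Repeated addition: build up to 3P.
2P: tangent at (9, 27): λ = (3·9² + 5)/(2·27) ≡ 0/23. 23⁻¹ ≡ 27 (mod 31) since 23·27 = 621 ≡ 1, so λ ≡ 0·27 ≡ 0.
  x = λ² - 9 - 9 = 0 - 18 ≡ 13; y = λ·(9 - 13) - 27 ≡ 4. → (13, 4)
3P: (13, 4) + (9, 27). λ = (27 - 4)/(9 - 13) ≡ 23/27 mod 31. 27⁻¹ ≡ 23 (mod 31), so λ ≡ 2.
  x = λ² - 13 - 9 = 4 - 22 ≡ 13; y = λ·(13 - 13) - 4 ≡ 27. → (13, 27)
3P = (13, 27).
Finally 3P + Q:
(13, 27) + (3, 20). λ = (20 - 27)/(3 - 13) ≡ 24/21 mod 31. 21⁻¹ ≡ 3 (mod 31), so λ ≡ 10.
  x = λ² - 13 - 3 = 100 - 16 ≡ 22; y = λ·(13 - 22) - 27 ≡ 7. → (22, 7)

(22, 7)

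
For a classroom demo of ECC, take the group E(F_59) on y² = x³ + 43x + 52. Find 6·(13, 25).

Write Q = (13, 25).
Repeated addition: build up to 6Q.
2Q: tangent at (13, 25): λ = (3·13² + 43)/(2·25) ≡ 19/50. 50⁻¹ ≡ 13 (mod 59), so λ ≡ 19·13 ≡ 11.
  x = λ² - 13 - 13 = 121 - 26 ≡ 36; y = λ·(13 - 36) - 25 ≡ 17. → (36, 17)
3Q: (36, 17) + (13, 25). λ = (25 - 17)/(13 - 36) ≡ 8/36 mod 59. 36⁻¹ ≡ 41 (mod 59), so λ ≡ 33.
  x = λ² - 36 - 13 = 1089 - 49 ≡ 37; y = λ·(36 - 37) - 17 ≡ 9. → (37, 9)
4Q: (37, 9) + (13, 25). λ = (25 - 9)/(13 - 37) ≡ 16/35 mod 59. 35⁻¹ ≡ 27 (mod 59) since 35·27 = 945 ≡ 1, so λ ≡ 19.
  x = λ² - 37 - 13 = 361 - 50 ≡ 16; y = λ·(37 - 16) - 9 ≡ 36. → (16, 36)
5Q: (16, 36) + (13, 25). λ = (25 - 36)/(13 - 16) ≡ 48/56 mod 59. 56⁻¹ ≡ 39 (mod 59), so λ ≡ 43.
  x = λ² - 16 - 13 = 1849 - 29 ≡ 50; y = λ·(16 - 50) - 36 ≡ 36. → (50, 36)
6Q: (50, 36) + (13, 25). λ = (25 - 36)/(13 - 50) ≡ 48/22 mod 59. 22⁻¹ ≡ 51 (mod 59), so λ ≡ 29.
  x = λ² - 50 - 13 = 841 - 63 ≡ 11; y = λ·(50 - 11) - 36 ≡ 33. → (11, 33)

(11, 33)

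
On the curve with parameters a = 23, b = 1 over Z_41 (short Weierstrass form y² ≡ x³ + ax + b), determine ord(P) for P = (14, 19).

2P: tangent at (14, 19): λ = (3·14² + 23)/(2·19) ≡ 37/38. 38⁻¹ ≡ 27 (mod 41), so λ ≡ 37·27 ≡ 15.
  x = λ² - 14 - 14 = 225 - 28 ≡ 33; y = λ·(14 - 33) - 19 ≡ 24. → (33, 24)
3P: (33, 24) + (14, 19). λ = (19 - 24)/(14 - 33) ≡ 36/22 mod 41. 22⁻¹ ≡ 28 (mod 41), so λ ≡ 24.
  x = λ² - 33 - 14 = 576 - 47 ≡ 37; y = λ·(33 - 37) - 24 ≡ 3. → (37, 3)
4P: (37, 3) + (14, 19). λ = (19 - 3)/(14 - 37) ≡ 16/18 mod 41. 18⁻¹ ≡ 16 (mod 41), so λ ≡ 10.
  x = λ² - 37 - 14 = 100 - 51 ≡ 8; y = λ·(37 - 8) - 3 ≡ 0. → (8, 0)
5P: (8, 0) + (14, 19). λ = (19 - 0)/(14 - 8) ≡ 19/6 mod 41. 6⁻¹ ≡ 7 (mod 41), so λ ≡ 10.
  x = λ² - 8 - 14 = 100 - 22 ≡ 37; y = λ·(8 - 37) - 0 ≡ 38. → (37, 38)
6P: (37, 38) + (14, 19). λ = (19 - 38)/(14 - 37) ≡ 22/18 mod 41. 18⁻¹ ≡ 16 (mod 41) since 18·16 = 288 ≡ 1, so λ ≡ 24.
  x = λ² - 37 - 14 = 576 - 51 ≡ 33; y = λ·(37 - 33) - 38 ≡ 17. → (33, 17)
7P: (33, 17) + (14, 19). λ = (19 - 17)/(14 - 33) ≡ 2/22 mod 41. 22⁻¹ ≡ 28 (mod 41), so λ ≡ 15.
  x = λ² - 33 - 14 = 225 - 47 ≡ 14; y = λ·(33 - 14) - 17 ≡ 22. → (14, 22)
8P: (14, 22) + (14, 19): same x and y₁ ≡ -y₂, so the sum is O.
8P = O, so the order is 8.

8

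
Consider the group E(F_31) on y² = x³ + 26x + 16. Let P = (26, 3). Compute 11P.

Repeated addition: build up to 11P.
2P: tangent at (26, 3): λ = (3·26² + 26)/(2·3) ≡ 8/6. 6⁻¹ ≡ 26 (mod 31), so λ ≡ 8·26 ≡ 22.
  x = λ² - 26 - 26 = 484 - 52 ≡ 29; y = λ·(26 - 29) - 3 ≡ 24. → (29, 24)
3P: (29, 24) + (26, 3). λ = (3 - 24)/(26 - 29) ≡ 10/28 mod 31. 28⁻¹ ≡ 10 (mod 31), so λ ≡ 7.
  x = λ² - 29 - 26 = 49 - 55 ≡ 25; y = λ·(29 - 25) - 24 ≡ 4. → (25, 4)
4P: (25, 4) + (26, 3). λ = (3 - 4)/(26 - 25) ≡ 30/1 mod 31. 1⁻¹ ≡ 1 (mod 31), so λ ≡ 30.
  x = λ² - 25 - 26 = 900 - 51 ≡ 12; y = λ·(25 - 12) - 4 ≡ 14. → (12, 14)
5P: (12, 14) + (26, 3). λ = (3 - 14)/(26 - 12) ≡ 20/14 mod 31. 14⁻¹ ≡ 20 (mod 31), so λ ≡ 28.
  x = λ² - 12 - 26 = 784 - 38 ≡ 2; y = λ·(12 - 2) - 14 ≡ 18. → (2, 18)
6P: (2, 18) + (26, 3). λ = (3 - 18)/(26 - 2) ≡ 16/24 mod 31. 24⁻¹ ≡ 22 (mod 31), so λ ≡ 11.
  x = λ² - 2 - 26 = 121 - 28 ≡ 0; y = λ·(2 - 0) - 18 ≡ 4. → (0, 4)
7P: (0, 4) + (26, 3). λ = (3 - 4)/(26 - 0) ≡ 30/26 mod 31. 26⁻¹ ≡ 6 (mod 31) since 26·6 = 156 ≡ 1, so λ ≡ 25.
  x = λ² - 0 - 26 = 625 - 26 ≡ 10; y = λ·(0 - 10) - 4 ≡ 25. → (10, 25)
8P: (10, 25) + (26, 3). λ = (3 - 25)/(26 - 10) ≡ 9/16 mod 31. 16⁻¹ ≡ 2 (mod 31) since 16·2 = 32 ≡ 1, so λ ≡ 18.
  x = λ² - 10 - 26 = 324 - 36 ≡ 9; y = λ·(10 - 9) - 25 ≡ 24. → (9, 24)
9P: (9, 24) + (26, 3). λ = (3 - 24)/(26 - 9) ≡ 10/17 mod 31. 17⁻¹ ≡ 11 (mod 31) since 17·11 = 187 ≡ 1, so λ ≡ 17.
  x = λ² - 9 - 26 = 289 - 35 ≡ 6; y = λ·(9 - 6) - 24 ≡ 27. → (6, 27)
10P: (6, 27) + (26, 3). λ = (3 - 27)/(26 - 6) ≡ 7/20 mod 31. 20⁻¹ ≡ 14 (mod 31), so λ ≡ 5.
  x = λ² - 6 - 26 = 25 - 32 ≡ 24; y = λ·(6 - 24) - 27 ≡ 7. → (24, 7)
11P: (24, 7) + (26, 3). λ = (3 - 7)/(26 - 24) ≡ 27/2 mod 31. 2⁻¹ ≡ 16 (mod 31), so λ ≡ 29.
  x = λ² - 24 - 26 = 841 - 50 ≡ 16; y = λ·(24 - 16) - 7 ≡ 8. → (16, 8)

(16, 8)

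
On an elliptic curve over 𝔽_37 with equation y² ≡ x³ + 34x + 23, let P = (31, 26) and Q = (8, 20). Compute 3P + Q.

First 3P:
Repeated addition: build up to 3P.
2P: tangent at (31, 26): λ = (3·31² + 34)/(2·26) ≡ 31/15. 15⁻¹ ≡ 5 (mod 37), so λ ≡ 31·5 ≡ 7.
  x = λ² - 31 - 31 = 49 - 62 ≡ 24; y = λ·(31 - 24) - 26 ≡ 23. → (24, 23)
3P: (24, 23) + (31, 26). λ = (26 - 23)/(31 - 24) ≡ 3/7 mod 37. 7⁻¹ ≡ 16 (mod 37), so λ ≡ 11.
  x = λ² - 24 - 31 = 121 - 55 ≡ 29; y = λ·(24 - 29) - 23 ≡ 33. → (29, 33)
3P = (29, 33).
Finally 3P + Q:
(29, 33) + (8, 20). λ = (20 - 33)/(8 - 29) ≡ 24/16 mod 37. 16⁻¹ ≡ 7 (mod 37), so λ ≡ 20.
  x = λ² - 29 - 8 = 400 - 37 ≡ 30; y = λ·(29 - 30) - 33 ≡ 21. → (30, 21)

(30, 21)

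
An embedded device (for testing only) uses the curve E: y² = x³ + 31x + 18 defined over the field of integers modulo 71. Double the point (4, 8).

(10, 60)

tangent at (4, 8): λ = (3·4² + 31)/(2·8) ≡ 8/16. 16⁻¹ ≡ 40 (mod 71) since 16·40 = 640 ≡ 1, so λ ≡ 8·40 ≡ 36.
  x = λ² - 4 - 4 = 1296 - 8 ≡ 10; y = λ·(4 - 10) - 8 ≡ 60. → (10, 60)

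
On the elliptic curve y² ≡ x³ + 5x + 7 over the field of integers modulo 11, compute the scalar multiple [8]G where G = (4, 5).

Double-and-add on 8 = (1000)₂. Start with G = (4, 5) for the leading 1-bit.
double: tangent at (4, 5): λ = (3·4² + 5)/(2·5) ≡ 9/10. 10⁻¹ ≡ 10 (mod 11) since 10·10 = 100 ≡ 1, so λ ≡ 9·10 ≡ 2.
  x = λ² - 4 - 4 = 4 - 8 ≡ 7; y = λ·(4 - 7) - 5 ≡ 0. → (7, 0)
double: (7, 0) + (7, 0): same x and y₁ ≡ -y₂, so the sum is O.
double: O + O = O (identity).

O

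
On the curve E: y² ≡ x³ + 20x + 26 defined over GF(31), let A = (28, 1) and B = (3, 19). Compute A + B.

(28, 1) + (3, 19). λ = (19 - 1)/(3 - 28) ≡ 18/6 mod 31. 6⁻¹ ≡ 26 (mod 31) since 6·26 = 156 ≡ 1, so λ ≡ 3.
  x = λ² - 28 - 3 = 9 - 31 ≡ 9; y = λ·(28 - 9) - 1 ≡ 25. → (9, 25)

(9, 25)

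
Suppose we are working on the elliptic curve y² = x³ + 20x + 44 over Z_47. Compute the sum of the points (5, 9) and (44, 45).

(5, 9) + (44, 45). λ = (45 - 9)/(44 - 5) ≡ 36/39 mod 47. 39⁻¹ ≡ 41 (mod 47), so λ ≡ 19.
  x = λ² - 5 - 44 = 361 - 49 ≡ 30; y = λ·(5 - 30) - 9 ≡ 33. → (30, 33)

(30, 33)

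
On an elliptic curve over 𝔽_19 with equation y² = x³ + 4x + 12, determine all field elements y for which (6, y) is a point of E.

9, 10

x³ + 4x + 12 = 252 ≡ 5 (mod 19).
Square roots of 5 mod 19: 9 and 10 (since 9² = 81 ≡ 5).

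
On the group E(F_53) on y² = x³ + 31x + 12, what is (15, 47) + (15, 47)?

(32, 8)

tangent at (15, 47): λ = (3·15² + 31)/(2·47) ≡ 17/41. 41⁻¹ ≡ 22 (mod 53), so λ ≡ 17·22 ≡ 3.
  x = λ² - 15 - 15 = 9 - 30 ≡ 32; y = λ·(15 - 32) - 47 ≡ 8. → (32, 8)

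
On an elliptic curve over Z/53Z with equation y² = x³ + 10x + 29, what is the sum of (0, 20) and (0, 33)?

The two points share x = 0 and their y-coordinates satisfy 20 + 33 ≡ 0 (mod 53), so they are inverses. Their sum is O.

O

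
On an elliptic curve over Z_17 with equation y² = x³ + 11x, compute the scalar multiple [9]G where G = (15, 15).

(15, 2)

Double-and-add on 9 = (1001)₂. Start with G = (15, 15) for the leading 1-bit.
double: tangent at (15, 15): λ = (3·15² + 11)/(2·15) ≡ 6/13. 13⁻¹ ≡ 4 (mod 17), so λ ≡ 6·4 ≡ 7.
  x = λ² - 15 - 15 = 49 - 30 ≡ 2; y = λ·(15 - 2) - 15 ≡ 8. → (2, 8)
double: tangent at (2, 8): λ = (3·2² + 11)/(2·8) ≡ 6/16. 16⁻¹ ≡ 16 (mod 17), so λ ≡ 6·16 ≡ 11.
  x = λ² - 2 - 2 = 121 - 4 ≡ 15; y = λ·(2 - 15) - 8 ≡ 2. → (15, 2)
double: tangent at (15, 2): λ = (3·15² + 11)/(2·2) ≡ 6/4. 4⁻¹ ≡ 13 (mod 17) since 4·13 = 52 ≡ 1, so λ ≡ 6·13 ≡ 10.
  x = λ² - 15 - 15 = 100 - 30 ≡ 2; y = λ·(15 - 2) - 2 ≡ 9. → (2, 9)
add G: (2, 9) + (15, 15). λ = (15 - 9)/(15 - 2) ≡ 6/13 mod 17. 13⁻¹ ≡ 4 (mod 17), so λ ≡ 7.
  x = λ² - 2 - 15 = 49 - 17 ≡ 15; y = λ·(2 - 15) - 9 ≡ 2. → (15, 2)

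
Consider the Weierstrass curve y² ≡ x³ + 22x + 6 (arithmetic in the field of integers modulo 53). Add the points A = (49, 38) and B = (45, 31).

(49, 38) + (45, 31). λ = (31 - 38)/(45 - 49) ≡ 46/49 mod 53. 49⁻¹ ≡ 13 (mod 53), so λ ≡ 15.
  x = λ² - 49 - 45 = 225 - 94 ≡ 25; y = λ·(49 - 25) - 38 ≡ 4. → (25, 4)

(25, 4)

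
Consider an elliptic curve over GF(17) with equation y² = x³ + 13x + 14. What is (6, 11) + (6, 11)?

(14, 13)

tangent at (6, 11): λ = (3·6² + 13)/(2·11) ≡ 2/5. 5⁻¹ ≡ 7 (mod 17) since 5·7 = 35 ≡ 1, so λ ≡ 2·7 ≡ 14.
  x = λ² - 6 - 6 = 196 - 12 ≡ 14; y = λ·(6 - 14) - 11 ≡ 13. → (14, 13)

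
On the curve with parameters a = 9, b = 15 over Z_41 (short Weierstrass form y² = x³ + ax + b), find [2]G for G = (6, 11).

tangent at (6, 11): λ = (3·6² + 9)/(2·11) ≡ 35/22. 22⁻¹ ≡ 28 (mod 41), so λ ≡ 35·28 ≡ 37.
  x = λ² - 6 - 6 = 1369 - 12 ≡ 4; y = λ·(6 - 4) - 11 ≡ 22. → (4, 22)

(4, 22)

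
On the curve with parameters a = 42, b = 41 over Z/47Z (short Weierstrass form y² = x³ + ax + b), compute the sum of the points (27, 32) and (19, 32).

(27, 32) + (19, 32). λ = (32 - 32)/(19 - 27) ≡ 0/39 mod 47. 39⁻¹ ≡ 41 (mod 47), so λ ≡ 0.
  x = λ² - 27 - 19 = 0 - 46 ≡ 1; y = λ·(27 - 1) - 32 ≡ 15. → (1, 15)

(1, 15)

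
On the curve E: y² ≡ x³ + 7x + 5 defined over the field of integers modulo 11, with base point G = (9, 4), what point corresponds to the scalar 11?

Repeated addition: build up to 11G.
2G: tangent at (9, 4): λ = (3·9² + 7)/(2·4) ≡ 8/8. 8⁻¹ ≡ 7 (mod 11), so λ ≡ 8·7 ≡ 1.
  x = λ² - 9 - 9 = 1 - 18 ≡ 5; y = λ·(9 - 5) - 4 ≡ 0. → (5, 0)
3G: (5, 0) + (9, 4). λ = (4 - 0)/(9 - 5) ≡ 4/4 mod 11. 4⁻¹ ≡ 3 (mod 11), so λ ≡ 1.
  x = λ² - 5 - 9 = 1 - 14 ≡ 9; y = λ·(5 - 9) - 0 ≡ 7. → (9, 7)
4G: (9, 7) + (9, 4): same x and y₁ ≡ -y₂, so the sum is O.
5G: O + (9, 4) = (9, 4) (identity).
6G: tangent at (9, 4): λ = (3·9² + 7)/(2·4) ≡ 8/8. 8⁻¹ ≡ 7 (mod 11), so λ ≡ 8·7 ≡ 1.
  x = λ² - 9 - 9 = 1 - 18 ≡ 5; y = λ·(9 - 5) - 4 ≡ 0. → (5, 0)
7G: (5, 0) + (9, 4). λ = (4 - 0)/(9 - 5) ≡ 4/4 mod 11. 4⁻¹ ≡ 3 (mod 11), so λ ≡ 1.
  x = λ² - 5 - 9 = 1 - 14 ≡ 9; y = λ·(5 - 9) - 0 ≡ 7. → (9, 7)
8G: (9, 7) + (9, 4): same x and y₁ ≡ -y₂, so the sum is O.
9G: O + (9, 4) = (9, 4) (identity).
10G: tangent at (9, 4): λ = (3·9² + 7)/(2·4) ≡ 8/8. 8⁻¹ ≡ 7 (mod 11), so λ ≡ 8·7 ≡ 1.
  x = λ² - 9 - 9 = 1 - 18 ≡ 5; y = λ·(9 - 5) - 4 ≡ 0. → (5, 0)
11G: (5, 0) + (9, 4). λ = (4 - 0)/(9 - 5) ≡ 4/4 mod 11. 4⁻¹ ≡ 3 (mod 11) since 4·3 = 12 ≡ 1, so λ ≡ 1.
  x = λ² - 5 - 9 = 1 - 14 ≡ 9; y = λ·(5 - 9) - 0 ≡ 7. → (9, 7)

(9, 7)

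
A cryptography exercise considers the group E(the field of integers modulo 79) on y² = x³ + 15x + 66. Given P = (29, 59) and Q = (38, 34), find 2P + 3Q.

First 2P:
Repeated addition: build up to 2P.
2P: tangent at (29, 59): λ = (3·29² + 15)/(2·59) ≡ 10/39. 39⁻¹ ≡ 77 (mod 79), so λ ≡ 10·77 ≡ 59.
  x = λ² - 29 - 29 = 3481 - 58 ≡ 26; y = λ·(29 - 26) - 59 ≡ 39. → (26, 39)
2P = (26, 39).
Next 3Q:
Repeated addition: build up to 3Q.
2Q: tangent at (38, 34): λ = (3·38² + 15)/(2·34) ≡ 2/68. 68⁻¹ ≡ 43 (mod 79) since 68·43 = 2924 ≡ 1, so λ ≡ 2·43 ≡ 7.
  x = λ² - 38 - 38 = 49 - 76 ≡ 52; y = λ·(38 - 52) - 34 ≡ 26. → (52, 26)
3Q: (52, 26) + (38, 34). λ = (34 - 26)/(38 - 52) ≡ 8/65 mod 79. 65⁻¹ ≡ 62 (mod 79), so λ ≡ 22.
  x = λ² - 52 - 38 = 484 - 90 ≡ 78; y = λ·(52 - 78) - 26 ≡ 34. → (78, 34)
3Q = (78, 34).
Finally 2P + 3Q:
(26, 39) + (78, 34). λ = (34 - 39)/(78 - 26) ≡ 74/52 mod 79. 52⁻¹ ≡ 38 (mod 79), so λ ≡ 47.
  x = λ² - 26 - 78 = 2209 - 104 ≡ 51; y = λ·(26 - 51) - 39 ≡ 50. → (51, 50)

(51, 50)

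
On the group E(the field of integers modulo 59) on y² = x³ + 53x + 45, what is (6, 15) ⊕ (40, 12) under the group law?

(6, 15) + (40, 12). λ = (12 - 15)/(40 - 6) ≡ 56/34 mod 59. 34⁻¹ ≡ 33 (mod 59) since 34·33 = 1122 ≡ 1, so λ ≡ 19.
  x = λ² - 6 - 40 = 361 - 46 ≡ 20; y = λ·(6 - 20) - 15 ≡ 14. → (20, 14)

(20, 14)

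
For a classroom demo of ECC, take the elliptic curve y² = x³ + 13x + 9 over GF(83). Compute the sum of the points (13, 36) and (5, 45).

(52, 39)

(13, 36) + (5, 45). λ = (45 - 36)/(5 - 13) ≡ 9/75 mod 83. 75⁻¹ ≡ 31 (mod 83) since 75·31 = 2325 ≡ 1, so λ ≡ 30.
  x = λ² - 13 - 5 = 900 - 18 ≡ 52; y = λ·(13 - 52) - 36 ≡ 39. → (52, 39)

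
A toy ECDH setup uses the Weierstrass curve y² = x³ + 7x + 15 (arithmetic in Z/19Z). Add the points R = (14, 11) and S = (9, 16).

(16, 10)

(14, 11) + (9, 16). λ = (16 - 11)/(9 - 14) ≡ 5/14 mod 19. 14⁻¹ ≡ 15 (mod 19) since 14·15 = 210 ≡ 1, so λ ≡ 18.
  x = λ² - 14 - 9 = 324 - 23 ≡ 16; y = λ·(14 - 16) - 11 ≡ 10. → (16, 10)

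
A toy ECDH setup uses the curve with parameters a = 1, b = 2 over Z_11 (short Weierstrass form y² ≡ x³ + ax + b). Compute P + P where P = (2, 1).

(8, 4)

tangent at (2, 1): λ = (3·2² + 1)/(2·1) ≡ 2/2. 2⁻¹ ≡ 6 (mod 11), so λ ≡ 2·6 ≡ 1.
  x = λ² - 2 - 2 = 1 - 4 ≡ 8; y = λ·(2 - 8) - 1 ≡ 4. → (8, 4)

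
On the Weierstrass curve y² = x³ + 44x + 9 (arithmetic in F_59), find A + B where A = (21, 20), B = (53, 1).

(21, 20) + (53, 1). λ = (1 - 20)/(53 - 21) ≡ 40/32 mod 59. 32⁻¹ ≡ 24 (mod 59) since 32·24 = 768 ≡ 1, so λ ≡ 16.
  x = λ² - 21 - 53 = 256 - 74 ≡ 5; y = λ·(21 - 5) - 20 ≡ 0. → (5, 0)

(5, 0)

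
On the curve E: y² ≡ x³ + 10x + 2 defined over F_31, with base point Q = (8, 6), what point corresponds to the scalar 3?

(21, 7)

Repeated addition: build up to 3Q.
2Q: tangent at (8, 6): λ = (3·8² + 10)/(2·6) ≡ 16/12. 12⁻¹ ≡ 13 (mod 31), so λ ≡ 16·13 ≡ 22.
  x = λ² - 8 - 8 = 484 - 16 ≡ 3; y = λ·(8 - 3) - 6 ≡ 11. → (3, 11)
3Q: (3, 11) + (8, 6). λ = (6 - 11)/(8 - 3) ≡ 26/5 mod 31. 5⁻¹ ≡ 25 (mod 31), so λ ≡ 30.
  x = λ² - 3 - 8 = 900 - 11 ≡ 21; y = λ·(3 - 21) - 11 ≡ 7. → (21, 7)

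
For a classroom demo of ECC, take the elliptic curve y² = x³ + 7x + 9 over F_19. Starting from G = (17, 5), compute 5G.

Double-and-add on 5 = (101)₂. Start with G = (17, 5) for the leading 1-bit.
double: tangent at (17, 5): λ = (3·17² + 7)/(2·5) ≡ 0/10. 10⁻¹ ≡ 2 (mod 19), so λ ≡ 0·2 ≡ 0.
  x = λ² - 17 - 17 = 0 - 34 ≡ 4; y = λ·(17 - 4) - 5 ≡ 14. → (4, 14)
double: tangent at (4, 14): λ = (3·4² + 7)/(2·14) ≡ 17/9. 9⁻¹ ≡ 17 (mod 19) since 9·17 = 153 ≡ 1, so λ ≡ 17·17 ≡ 4.
  x = λ² - 4 - 4 = 16 - 8 ≡ 8; y = λ·(4 - 8) - 14 ≡ 8. → (8, 8)
add G: (8, 8) + (17, 5). λ = (5 - 8)/(17 - 8) ≡ 16/9 mod 19. 9⁻¹ ≡ 17 (mod 19), so λ ≡ 6.
  x = λ² - 8 - 17 = 36 - 25 ≡ 11; y = λ·(8 - 11) - 8 ≡ 12. → (11, 12)

(11, 12)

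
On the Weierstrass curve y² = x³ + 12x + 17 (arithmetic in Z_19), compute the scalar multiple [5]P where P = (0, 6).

(2, 7)

Double-and-add on 5 = (101)₂. Start with P = (0, 6) for the leading 1-bit.
double: tangent at (0, 6): λ = (3·0² + 12)/(2·6) ≡ 12/12. 12⁻¹ ≡ 8 (mod 19), so λ ≡ 12·8 ≡ 1.
  x = λ² - 0 - 0 = 1 - 0 ≡ 1; y = λ·(0 - 1) - 6 ≡ 12. → (1, 12)
double: tangent at (1, 12): λ = (3·1² + 12)/(2·12) ≡ 15/5. 5⁻¹ ≡ 4 (mod 19), so λ ≡ 15·4 ≡ 3.
  x = λ² - 1 - 1 = 9 - 2 ≡ 7; y = λ·(1 - 7) - 12 ≡ 8. → (7, 8)
add P: (7, 8) + (0, 6). λ = (6 - 8)/(0 - 7) ≡ 17/12 mod 19. 12⁻¹ ≡ 8 (mod 19), so λ ≡ 3.
  x = λ² - 7 - 0 = 9 - 7 ≡ 2; y = λ·(7 - 2) - 8 ≡ 7. → (2, 7)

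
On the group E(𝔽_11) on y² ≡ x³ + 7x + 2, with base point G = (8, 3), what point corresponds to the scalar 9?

Repeated addition: build up to 9G.
2G: tangent at (8, 3): λ = (3·8² + 7)/(2·3) ≡ 1/6. 6⁻¹ ≡ 2 (mod 11), so λ ≡ 1·2 ≡ 2.
  x = λ² - 8 - 8 = 4 - 16 ≡ 10; y = λ·(8 - 10) - 3 ≡ 4. → (10, 4)
3G: (10, 4) + (8, 3). λ = (3 - 4)/(8 - 10) ≡ 10/9 mod 11. 9⁻¹ ≡ 5 (mod 11) since 9·5 = 45 ≡ 1, so λ ≡ 6.
  x = λ² - 10 - 8 = 36 - 18 ≡ 7; y = λ·(10 - 7) - 4 ≡ 3. → (7, 3)
4G: (7, 3) + (8, 3). λ = (3 - 3)/(8 - 7) ≡ 0/1 mod 11. 1⁻¹ ≡ 1 (mod 11), so λ ≡ 0.
  x = λ² - 7 - 8 = 0 - 15 ≡ 7; y = λ·(7 - 7) - 3 ≡ 8. → (7, 8)
5G: (7, 8) + (8, 3). λ = (3 - 8)/(8 - 7) ≡ 6/1 mod 11. 1⁻¹ ≡ 1 (mod 11) since 1·1 = 1 ≡ 1, so λ ≡ 6.
  x = λ² - 7 - 8 = 36 - 15 ≡ 10; y = λ·(7 - 10) - 8 ≡ 7. → (10, 7)
6G: (10, 7) + (8, 3). λ = (3 - 7)/(8 - 10) ≡ 7/9 mod 11. 9⁻¹ ≡ 5 (mod 11), so λ ≡ 2.
  x = λ² - 10 - 8 = 4 - 18 ≡ 8; y = λ·(10 - 8) - 7 ≡ 8. → (8, 8)
7G: (8, 8) + (8, 3): same x and y₁ ≡ -y₂, so the sum is ∞.
8G: ∞ + (8, 3) = (8, 3) (identity).
9G: tangent at (8, 3): λ = (3·8² + 7)/(2·3) ≡ 1/6. 6⁻¹ ≡ 2 (mod 11), so λ ≡ 1·2 ≡ 2.
  x = λ² - 8 - 8 = 4 - 16 ≡ 10; y = λ·(8 - 10) - 3 ≡ 4. → (10, 4)

(10, 4)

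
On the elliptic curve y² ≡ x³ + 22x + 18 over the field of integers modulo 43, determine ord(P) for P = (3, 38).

11

2P: tangent at (3, 38): λ = (3·3² + 22)/(2·38) ≡ 6/33. 33⁻¹ ≡ 30 (mod 43), so λ ≡ 6·30 ≡ 8.
  x = λ² - 3 - 3 = 64 - 6 ≡ 15; y = λ·(3 - 15) - 38 ≡ 38. → (15, 38)
3P: (15, 38) + (3, 38). λ = (38 - 38)/(3 - 15) ≡ 0/31 mod 43. 31⁻¹ ≡ 25 (mod 43), so λ ≡ 0.
  x = λ² - 15 - 3 = 0 - 18 ≡ 25; y = λ·(15 - 25) - 38 ≡ 5. → (25, 5)
4P: (25, 5) + (3, 38). λ = (38 - 5)/(3 - 25) ≡ 33/21 mod 43. 21⁻¹ ≡ 41 (mod 43), so λ ≡ 20.
  x = λ² - 25 - 3 = 400 - 28 ≡ 28; y = λ·(25 - 28) - 5 ≡ 21. → (28, 21)
5P: (28, 21) + (3, 38). λ = (38 - 21)/(3 - 28) ≡ 17/18 mod 43. 18⁻¹ ≡ 12 (mod 43) since 18·12 = 216 ≡ 1, so λ ≡ 32.
  x = λ² - 28 - 3 = 1024 - 31 ≡ 4; y = λ·(28 - 4) - 21 ≡ 16. → (4, 16)
6P: (4, 16) + (3, 38). λ = (38 - 16)/(3 - 4) ≡ 22/42 mod 43. 42⁻¹ ≡ 42 (mod 43) since 42·42 = 1764 ≡ 1, so λ ≡ 21.
  x = λ² - 4 - 3 = 441 - 7 ≡ 4; y = λ·(4 - 4) - 16 ≡ 27. → (4, 27)
7P: (4, 27) + (3, 38). λ = (38 - 27)/(3 - 4) ≡ 11/42 mod 43. 42⁻¹ ≡ 42 (mod 43) since 42·42 = 1764 ≡ 1, so λ ≡ 32.
  x = λ² - 4 - 3 = 1024 - 7 ≡ 28; y = λ·(4 - 28) - 27 ≡ 22. → (28, 22)
8P: (28, 22) + (3, 38). λ = (38 - 22)/(3 - 28) ≡ 16/18 mod 43. 18⁻¹ ≡ 12 (mod 43), so λ ≡ 20.
  x = λ² - 28 - 3 = 400 - 31 ≡ 25; y = λ·(28 - 25) - 22 ≡ 38. → (25, 38)
9P: (25, 38) + (3, 38). λ = (38 - 38)/(3 - 25) ≡ 0/21 mod 43. 21⁻¹ ≡ 41 (mod 43), so λ ≡ 0.
  x = λ² - 25 - 3 = 0 - 28 ≡ 15; y = λ·(25 - 15) - 38 ≡ 5. → (15, 5)
10P: (15, 5) + (3, 38). λ = (38 - 5)/(3 - 15) ≡ 33/31 mod 43. 31⁻¹ ≡ 25 (mod 43), so λ ≡ 8.
  x = λ² - 15 - 3 = 64 - 18 ≡ 3; y = λ·(15 - 3) - 5 ≡ 5. → (3, 5)
11P: (3, 5) + (3, 38): same x and y₁ ≡ -y₂, so the sum is O.
11P = O, so the order is 11.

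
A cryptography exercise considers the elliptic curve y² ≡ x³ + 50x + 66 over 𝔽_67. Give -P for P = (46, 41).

-(46, 41) = (46, -41 mod 67) = (46, 26).

(46, 26)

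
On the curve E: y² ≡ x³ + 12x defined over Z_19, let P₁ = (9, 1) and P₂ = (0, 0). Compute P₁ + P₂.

(14, 9)

(9, 1) + (0, 0). λ = (0 - 1)/(0 - 9) ≡ 18/10 mod 19. 10⁻¹ ≡ 2 (mod 19), so λ ≡ 17.
  x = λ² - 9 - 0 = 289 - 9 ≡ 14; y = λ·(9 - 14) - 1 ≡ 9. → (14, 9)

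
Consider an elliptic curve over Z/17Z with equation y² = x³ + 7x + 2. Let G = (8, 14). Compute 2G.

(5, 14)

tangent at (8, 14): λ = (3·8² + 7)/(2·14) ≡ 12/11. 11⁻¹ ≡ 14 (mod 17) since 11·14 = 154 ≡ 1, so λ ≡ 12·14 ≡ 15.
  x = λ² - 8 - 8 = 225 - 16 ≡ 5; y = λ·(8 - 5) - 14 ≡ 14. → (5, 14)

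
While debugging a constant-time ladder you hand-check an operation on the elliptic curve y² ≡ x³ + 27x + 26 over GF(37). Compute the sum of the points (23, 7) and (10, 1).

(11, 27)

(23, 7) + (10, 1). λ = (1 - 7)/(10 - 23) ≡ 31/24 mod 37. 24⁻¹ ≡ 17 (mod 37), so λ ≡ 9.
  x = λ² - 23 - 10 = 81 - 33 ≡ 11; y = λ·(23 - 11) - 7 ≡ 27. → (11, 27)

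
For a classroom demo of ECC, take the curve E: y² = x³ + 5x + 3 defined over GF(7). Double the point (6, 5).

(6, 2)

tangent at (6, 5): λ = (3·6² + 5)/(2·5) ≡ 1/3. 3⁻¹ ≡ 5 (mod 7) since 3·5 = 15 ≡ 1, so λ ≡ 1·5 ≡ 5.
  x = λ² - 6 - 6 = 25 - 12 ≡ 6; y = λ·(6 - 6) - 5 ≡ 2. → (6, 2)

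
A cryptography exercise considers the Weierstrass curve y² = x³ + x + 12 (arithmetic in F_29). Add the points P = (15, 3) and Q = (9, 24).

(15, 3) + (9, 24). λ = (24 - 3)/(9 - 15) ≡ 21/23 mod 29. 23⁻¹ ≡ 24 (mod 29), so λ ≡ 11.
  x = λ² - 15 - 9 = 121 - 24 ≡ 10; y = λ·(15 - 10) - 3 ≡ 23. → (10, 23)

(10, 23)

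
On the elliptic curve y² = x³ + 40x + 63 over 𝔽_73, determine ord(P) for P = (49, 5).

2P: tangent at (49, 5): λ = (3·49² + 40)/(2·5) ≡ 16/10. 10⁻¹ ≡ 22 (mod 73), so λ ≡ 16·22 ≡ 60.
  x = λ² - 49 - 49 = 3600 - 98 ≡ 71; y = λ·(49 - 71) - 5 ≡ 62. → (71, 62)
3P: (71, 62) + (49, 5). λ = (5 - 62)/(49 - 71) ≡ 16/51 mod 73. 51⁻¹ ≡ 63 (mod 73), so λ ≡ 59.
  x = λ² - 71 - 49 = 3481 - 120 ≡ 3; y = λ·(71 - 3) - 62 ≡ 8. → (3, 8)
4P: (3, 8) + (49, 5). λ = (5 - 8)/(49 - 3) ≡ 70/46 mod 73. 46⁻¹ ≡ 27 (mod 73) since 46·27 = 1242 ≡ 1, so λ ≡ 65.
  x = λ² - 3 - 49 = 4225 - 52 ≡ 12; y = λ·(3 - 12) - 8 ≡ 64. → (12, 64)
5P: (12, 64) + (49, 5). λ = (5 - 64)/(49 - 12) ≡ 14/37 mod 73. 37⁻¹ ≡ 2 (mod 73) since 37·2 = 74 ≡ 1, so λ ≡ 28.
  x = λ² - 12 - 49 = 784 - 61 ≡ 66; y = λ·(12 - 66) - 64 ≡ 30. → (66, 30)
6P: (66, 30) + (49, 5). λ = (5 - 30)/(49 - 66) ≡ 48/56 mod 73. 56⁻¹ ≡ 30 (mod 73), so λ ≡ 53.
  x = λ² - 66 - 49 = 2809 - 115 ≡ 66; y = λ·(66 - 66) - 30 ≡ 43. → (66, 43)
7P: (66, 43) + (49, 5). λ = (5 - 43)/(49 - 66) ≡ 35/56 mod 73. 56⁻¹ ≡ 30 (mod 73) since 56·30 = 1680 ≡ 1, so λ ≡ 28.
  x = λ² - 66 - 49 = 784 - 115 ≡ 12; y = λ·(66 - 12) - 43 ≡ 9. → (12, 9)
8P: (12, 9) + (49, 5). λ = (5 - 9)/(49 - 12) ≡ 69/37 mod 73. 37⁻¹ ≡ 2 (mod 73), so λ ≡ 65.
  x = λ² - 12 - 49 = 4225 - 61 ≡ 3; y = λ·(12 - 3) - 9 ≡ 65. → (3, 65)
9P: (3, 65) + (49, 5). λ = (5 - 65)/(49 - 3) ≡ 13/46 mod 73. 46⁻¹ ≡ 27 (mod 73) since 46·27 = 1242 ≡ 1, so λ ≡ 59.
  x = λ² - 3 - 49 = 3481 - 52 ≡ 71; y = λ·(3 - 71) - 65 ≡ 11. → (71, 11)
10P: (71, 11) + (49, 5). λ = (5 - 11)/(49 - 71) ≡ 67/51 mod 73. 51⁻¹ ≡ 63 (mod 73), so λ ≡ 60.
  x = λ² - 71 - 49 = 3600 - 120 ≡ 49; y = λ·(71 - 49) - 11 ≡ 68. → (49, 68)
11P: (49, 68) + (49, 5): same x and y₁ ≡ -y₂, so the sum is ∞.
11P = ∞, so the order is 11.

11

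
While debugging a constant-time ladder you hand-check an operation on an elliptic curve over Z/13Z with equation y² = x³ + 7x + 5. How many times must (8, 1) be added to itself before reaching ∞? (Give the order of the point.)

4

2P: tangent at (8, 1): λ = (3·8² + 7)/(2·1) ≡ 4/2. 2⁻¹ ≡ 7 (mod 13), so λ ≡ 4·7 ≡ 2.
  x = λ² - 8 - 8 = 4 - 16 ≡ 1; y = λ·(8 - 1) - 1 ≡ 0. → (1, 0)
3P: (1, 0) + (8, 1). λ = (1 - 0)/(8 - 1) ≡ 1/7 mod 13. 7⁻¹ ≡ 2 (mod 13), so λ ≡ 2.
  x = λ² - 1 - 8 = 4 - 9 ≡ 8; y = λ·(1 - 8) - 0 ≡ 12. → (8, 12)
4P: (8, 12) + (8, 1): same x and y₁ ≡ -y₂, so the sum is ∞.
4P = ∞, so the order is 4.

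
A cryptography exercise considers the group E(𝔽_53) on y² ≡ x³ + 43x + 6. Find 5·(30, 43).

(5, 9)

Write Q = (30, 43).
Repeated addition: build up to 5Q.
2Q: tangent at (30, 43): λ = (3·30² + 43)/(2·43) ≡ 40/33. 33⁻¹ ≡ 45 (mod 53) since 33·45 = 1485 ≡ 1, so λ ≡ 40·45 ≡ 51.
  x = λ² - 30 - 30 = 2601 - 60 ≡ 50; y = λ·(30 - 50) - 43 ≡ 50. → (50, 50)
3Q: (50, 50) + (30, 43). λ = (43 - 50)/(30 - 50) ≡ 46/33 mod 53. 33⁻¹ ≡ 45 (mod 53), so λ ≡ 3.
  x = λ² - 50 - 30 = 9 - 80 ≡ 35; y = λ·(50 - 35) - 50 ≡ 48. → (35, 48)
4Q: (35, 48) + (30, 43). λ = (43 - 48)/(30 - 35) ≡ 48/48 mod 53. 48⁻¹ ≡ 21 (mod 53) since 48·21 = 1008 ≡ 1, so λ ≡ 1.
  x = λ² - 35 - 30 = 1 - 65 ≡ 42; y = λ·(35 - 42) - 48 ≡ 51. → (42, 51)
5Q: (42, 51) + (30, 43). λ = (43 - 51)/(30 - 42) ≡ 45/41 mod 53. 41⁻¹ ≡ 22 (mod 53), so λ ≡ 36.
  x = λ² - 42 - 30 = 1296 - 72 ≡ 5; y = λ·(42 - 5) - 51 ≡ 9. → (5, 9)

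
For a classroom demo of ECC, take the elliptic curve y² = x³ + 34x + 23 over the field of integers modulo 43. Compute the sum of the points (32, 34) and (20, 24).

(32, 34) + (20, 24). λ = (24 - 34)/(20 - 32) ≡ 33/31 mod 43. 31⁻¹ ≡ 25 (mod 43), so λ ≡ 8.
  x = λ² - 32 - 20 = 64 - 52 ≡ 12; y = λ·(32 - 12) - 34 ≡ 40. → (12, 40)

(12, 40)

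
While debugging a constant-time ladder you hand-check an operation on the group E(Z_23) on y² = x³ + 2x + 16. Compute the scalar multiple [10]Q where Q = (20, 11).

(20, 11)

Double-and-add on 10 = (1010)₂. Start with Q = (20, 11) for the leading 1-bit.
double: tangent at (20, 11): λ = (3·20² + 2)/(2·11) ≡ 6/22. 22⁻¹ ≡ 22 (mod 23), so λ ≡ 6·22 ≡ 17.
  x = λ² - 20 - 20 = 289 - 40 ≡ 19; y = λ·(20 - 19) - 11 ≡ 6. → (19, 6)
double: tangent at (19, 6): λ = (3·19² + 2)/(2·6) ≡ 4/12. 12⁻¹ ≡ 2 (mod 23) since 12·2 = 24 ≡ 1, so λ ≡ 4·2 ≡ 8.
  x = λ² - 19 - 19 = 64 - 38 ≡ 3; y = λ·(19 - 3) - 6 ≡ 7. → (3, 7)
add Q: (3, 7) + (20, 11). λ = (11 - 7)/(20 - 3) ≡ 4/17 mod 23. 17⁻¹ ≡ 19 (mod 23), so λ ≡ 7.
  x = λ² - 3 - 20 = 49 - 23 ≡ 3; y = λ·(3 - 3) - 7 ≡ 16. → (3, 16)
double: tangent at (3, 16): λ = (3·3² + 2)/(2·16) ≡ 6/9. 9⁻¹ ≡ 18 (mod 23) since 9·18 = 162 ≡ 1, so λ ≡ 6·18 ≡ 16.
  x = λ² - 3 - 3 = 256 - 6 ≡ 20; y = λ·(3 - 20) - 16 ≡ 11. → (20, 11)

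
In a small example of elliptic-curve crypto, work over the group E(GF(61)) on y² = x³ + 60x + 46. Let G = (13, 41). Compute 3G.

Repeated addition: build up to 3G.
2G: tangent at (13, 41): λ = (3·13² + 60)/(2·41) ≡ 18/21. 21⁻¹ ≡ 32 (mod 61), so λ ≡ 18·32 ≡ 27.
  x = λ² - 13 - 13 = 729 - 26 ≡ 32; y = λ·(13 - 32) - 41 ≡ 56. → (32, 56)
3G: (32, 56) + (13, 41). λ = (41 - 56)/(13 - 32) ≡ 46/42 mod 61. 42⁻¹ ≡ 16 (mod 61), so λ ≡ 4.
  x = λ² - 32 - 13 = 16 - 45 ≡ 32; y = λ·(32 - 32) - 56 ≡ 5. → (32, 5)

(32, 5)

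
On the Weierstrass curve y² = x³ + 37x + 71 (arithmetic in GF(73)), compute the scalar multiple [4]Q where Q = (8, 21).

(39, 30)

Repeated addition: build up to 4Q.
2Q: tangent at (8, 21): λ = (3·8² + 37)/(2·21) ≡ 10/42. 42⁻¹ ≡ 40 (mod 73), so λ ≡ 10·40 ≡ 35.
  x = λ² - 8 - 8 = 1225 - 16 ≡ 41; y = λ·(8 - 41) - 21 ≡ 65. → (41, 65)
3Q: (41, 65) + (8, 21). λ = (21 - 65)/(8 - 41) ≡ 29/40 mod 73. 40⁻¹ ≡ 42 (mod 73) since 40·42 = 1680 ≡ 1, so λ ≡ 50.
  x = λ² - 41 - 8 = 2500 - 49 ≡ 42; y = λ·(41 - 42) - 65 ≡ 31. → (42, 31)
4Q: (42, 31) + (8, 21). λ = (21 - 31)/(8 - 42) ≡ 63/39 mod 73. 39⁻¹ ≡ 15 (mod 73), so λ ≡ 69.
  x = λ² - 42 - 8 = 4761 - 50 ≡ 39; y = λ·(42 - 39) - 31 ≡ 30. → (39, 30)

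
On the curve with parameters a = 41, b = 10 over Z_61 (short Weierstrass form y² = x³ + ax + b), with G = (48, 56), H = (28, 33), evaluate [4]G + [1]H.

(30, 34)

First 4G:
Repeated addition: build up to 4G.
2G: tangent at (48, 56): λ = (3·48² + 41)/(2·56) ≡ 60/51. 51⁻¹ ≡ 6 (mod 61) since 51·6 = 306 ≡ 1, so λ ≡ 60·6 ≡ 55.
  x = λ² - 48 - 48 = 3025 - 96 ≡ 1; y = λ·(48 - 1) - 56 ≡ 28. → (1, 28)
3G: (1, 28) + (48, 56). λ = (56 - 28)/(48 - 1) ≡ 28/47 mod 61. 47⁻¹ ≡ 13 (mod 61), so λ ≡ 59.
  x = λ² - 1 - 48 = 3481 - 49 ≡ 16; y = λ·(1 - 16) - 28 ≡ 2. → (16, 2)
4G: (16, 2) + (48, 56). λ = (56 - 2)/(48 - 16) ≡ 54/32 mod 61. 32⁻¹ ≡ 21 (mod 61), so λ ≡ 36.
  x = λ² - 16 - 48 = 1296 - 64 ≡ 12; y = λ·(16 - 12) - 2 ≡ 20. → (12, 20)
4G = (12, 20).
Finally 4G + H:
(12, 20) + (28, 33). λ = (33 - 20)/(28 - 12) ≡ 13/16 mod 61. 16⁻¹ ≡ 42 (mod 61), so λ ≡ 58.
  x = λ² - 12 - 28 = 3364 - 40 ≡ 30; y = λ·(12 - 30) - 20 ≡ 34. → (30, 34)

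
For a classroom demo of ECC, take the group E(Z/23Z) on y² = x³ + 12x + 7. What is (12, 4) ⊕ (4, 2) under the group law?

(12, 4) + (4, 2). λ = (2 - 4)/(4 - 12) ≡ 21/15 mod 23. 15⁻¹ ≡ 20 (mod 23), so λ ≡ 6.
  x = λ² - 12 - 4 = 36 - 16 ≡ 20; y = λ·(12 - 20) - 4 ≡ 17. → (20, 17)

(20, 17)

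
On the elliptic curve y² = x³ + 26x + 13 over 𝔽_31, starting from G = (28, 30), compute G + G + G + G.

Double-and-add on 4 = (100)₂. Start with G = (28, 30) for the leading 1-bit.
double: tangent at (28, 30): λ = (3·28² + 26)/(2·30) ≡ 22/29. 29⁻¹ ≡ 15 (mod 31) since 29·15 = 435 ≡ 1, so λ ≡ 22·15 ≡ 20.
  x = λ² - 28 - 28 = 400 - 56 ≡ 3; y = λ·(28 - 3) - 30 ≡ 5. → (3, 5)
double: tangent at (3, 5): λ = (3·3² + 26)/(2·5) ≡ 22/10. 10⁻¹ ≡ 28 (mod 31), so λ ≡ 22·28 ≡ 27.
  x = λ² - 3 - 3 = 729 - 6 ≡ 10; y = λ·(3 - 10) - 5 ≡ 23. → (10, 23)

(10, 23)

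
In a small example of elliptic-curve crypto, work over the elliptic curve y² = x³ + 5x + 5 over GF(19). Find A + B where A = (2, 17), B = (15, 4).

(3, 3)

(2, 17) + (15, 4). λ = (4 - 17)/(15 - 2) ≡ 6/13 mod 19. 13⁻¹ ≡ 3 (mod 19) since 13·3 = 39 ≡ 1, so λ ≡ 18.
  x = λ² - 2 - 15 = 324 - 17 ≡ 3; y = λ·(2 - 3) - 17 ≡ 3. → (3, 3)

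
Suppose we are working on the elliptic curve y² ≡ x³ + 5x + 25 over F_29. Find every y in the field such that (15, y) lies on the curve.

x³ + 5x + 25 = 3475 ≡ 24 (mod 29).
Square roots of 24 mod 29: 13 and 16 (since 13² = 169 ≡ 24).

13, 16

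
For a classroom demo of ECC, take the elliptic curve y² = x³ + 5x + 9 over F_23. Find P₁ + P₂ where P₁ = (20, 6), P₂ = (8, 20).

(20, 6) + (8, 20). λ = (20 - 6)/(8 - 20) ≡ 14/11 mod 23. 11⁻¹ ≡ 21 (mod 23) since 11·21 = 231 ≡ 1, so λ ≡ 18.
  x = λ² - 20 - 8 = 324 - 28 ≡ 20; y = λ·(20 - 20) - 6 ≡ 17. → (20, 17)

(20, 17)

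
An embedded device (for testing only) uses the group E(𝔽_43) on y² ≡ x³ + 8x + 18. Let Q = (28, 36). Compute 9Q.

Double-and-add on 9 = (1001)₂. Start with Q = (28, 36) for the leading 1-bit.
double: tangent at (28, 36): λ = (3·28² + 8)/(2·36) ≡ 38/29. 29⁻¹ ≡ 3 (mod 43) since 29·3 = 87 ≡ 1, so λ ≡ 38·3 ≡ 28.
  x = λ² - 28 - 28 = 784 - 56 ≡ 40; y = λ·(28 - 40) - 36 ≡ 15. → (40, 15)
double: tangent at (40, 15): λ = (3·40² + 8)/(2·15) ≡ 35/30. 30⁻¹ ≡ 33 (mod 43), so λ ≡ 35·33 ≡ 37.
  x = λ² - 40 - 40 = 1369 - 80 ≡ 42; y = λ·(40 - 42) - 15 ≡ 40. → (42, 40)
double: tangent at (42, 40): λ = (3·42² + 8)/(2·40) ≡ 11/37. 37⁻¹ ≡ 7 (mod 43) since 37·7 = 259 ≡ 1, so λ ≡ 11·7 ≡ 34.
  x = λ² - 42 - 42 = 1156 - 84 ≡ 40; y = λ·(42 - 40) - 40 ≡ 28. → (40, 28)
add Q: (40, 28) + (28, 36). λ = (36 - 28)/(28 - 40) ≡ 8/31 mod 43. 31⁻¹ ≡ 25 (mod 43), so λ ≡ 28.
  x = λ² - 40 - 28 = 784 - 68 ≡ 28; y = λ·(40 - 28) - 28 ≡ 7. → (28, 7)

(28, 7)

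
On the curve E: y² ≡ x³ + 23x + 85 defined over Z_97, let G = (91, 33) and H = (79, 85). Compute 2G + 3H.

First 2G:
Repeated addition: build up to 2G.
2G: tangent at (91, 33): λ = (3·91² + 23)/(2·33) ≡ 34/66. 66⁻¹ ≡ 25 (mod 97), so λ ≡ 34·25 ≡ 74.
  x = λ² - 91 - 91 = 5476 - 182 ≡ 56; y = λ·(91 - 56) - 33 ≡ 35. → (56, 35)
2G = (56, 35).
Next 3H:
Repeated addition: build up to 3H.
2H: tangent at (79, 85): λ = (3·79² + 23)/(2·85) ≡ 25/73. 73⁻¹ ≡ 4 (mod 97) since 73·4 = 292 ≡ 1, so λ ≡ 25·4 ≡ 3.
  x = λ² - 79 - 79 = 9 - 158 ≡ 45; y = λ·(79 - 45) - 85 ≡ 17. → (45, 17)
3H: (45, 17) + (79, 85). λ = (85 - 17)/(79 - 45) ≡ 68/34 mod 97. 34⁻¹ ≡ 20 (mod 97) since 34·20 = 680 ≡ 1, so λ ≡ 2.
  x = λ² - 45 - 79 = 4 - 124 ≡ 74; y = λ·(45 - 74) - 17 ≡ 22. → (74, 22)
3H = (74, 22).
Finally 2G + 3H:
(56, 35) + (74, 22). λ = (22 - 35)/(74 - 56) ≡ 84/18 mod 97. 18⁻¹ ≡ 27 (mod 97), so λ ≡ 37.
  x = λ² - 56 - 74 = 1369 - 130 ≡ 75; y = λ·(56 - 75) - 35 ≡ 38. → (75, 38)

(75, 38)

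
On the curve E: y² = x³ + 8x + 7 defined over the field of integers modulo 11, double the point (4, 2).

tangent at (4, 2): λ = (3·4² + 8)/(2·2) ≡ 1/4. 4⁻¹ ≡ 3 (mod 11), so λ ≡ 1·3 ≡ 3.
  x = λ² - 4 - 4 = 9 - 8 ≡ 1; y = λ·(4 - 1) - 2 ≡ 7. → (1, 7)

(1, 7)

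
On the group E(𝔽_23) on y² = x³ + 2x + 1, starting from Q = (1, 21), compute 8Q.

(1, 2)

Repeated addition: build up to 8Q.
2Q: tangent at (1, 21): λ = (3·1² + 2)/(2·21) ≡ 5/19. 19⁻¹ ≡ 17 (mod 23), so λ ≡ 5·17 ≡ 16.
  x = λ² - 1 - 1 = 256 - 2 ≡ 1; y = λ·(1 - 1) - 21 ≡ 2. → (1, 2)
3Q: (1, 2) + (1, 21): same x and y₁ ≡ -y₂, so the sum is 𝒪.
4Q: 𝒪 + (1, 21) = (1, 21) (identity).
5Q: tangent at (1, 21): λ = (3·1² + 2)/(2·21) ≡ 5/19. 19⁻¹ ≡ 17 (mod 23) since 19·17 = 323 ≡ 1, so λ ≡ 5·17 ≡ 16.
  x = λ² - 1 - 1 = 256 - 2 ≡ 1; y = λ·(1 - 1) - 21 ≡ 2. → (1, 2)
6Q: (1, 2) + (1, 21): same x and y₁ ≡ -y₂, so the sum is 𝒪.
7Q: 𝒪 + (1, 21) = (1, 21) (identity).
8Q: tangent at (1, 21): λ = (3·1² + 2)/(2·21) ≡ 5/19. 19⁻¹ ≡ 17 (mod 23), so λ ≡ 5·17 ≡ 16.
  x = λ² - 1 - 1 = 256 - 2 ≡ 1; y = λ·(1 - 1) - 21 ≡ 2. → (1, 2)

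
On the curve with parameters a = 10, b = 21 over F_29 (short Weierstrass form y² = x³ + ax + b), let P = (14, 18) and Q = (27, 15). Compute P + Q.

(14, 18) + (27, 15). λ = (15 - 18)/(27 - 14) ≡ 26/13 mod 29. 13⁻¹ ≡ 9 (mod 29), so λ ≡ 2.
  x = λ² - 14 - 27 = 4 - 41 ≡ 21; y = λ·(14 - 21) - 18 ≡ 26. → (21, 26)

(21, 26)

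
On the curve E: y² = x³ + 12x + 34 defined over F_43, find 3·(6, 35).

(34, 10)

Write G = (6, 35).
Repeated addition: build up to 3G.
2G: tangent at (6, 35): λ = (3·6² + 12)/(2·35) ≡ 34/27. 27⁻¹ ≡ 8 (mod 43), so λ ≡ 34·8 ≡ 14.
  x = λ² - 6 - 6 = 196 - 12 ≡ 12; y = λ·(6 - 12) - 35 ≡ 10. → (12, 10)
3G: (12, 10) + (6, 35). λ = (35 - 10)/(6 - 12) ≡ 25/37 mod 43. 37⁻¹ ≡ 7 (mod 43), so λ ≡ 3.
  x = λ² - 12 - 6 = 9 - 18 ≡ 34; y = λ·(12 - 34) - 10 ≡ 10. → (34, 10)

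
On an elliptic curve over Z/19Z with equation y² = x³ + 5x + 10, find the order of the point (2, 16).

7

2P: tangent at (2, 16): λ = (3·2² + 5)/(2·16) ≡ 17/13. 13⁻¹ ≡ 3 (mod 19), so λ ≡ 17·3 ≡ 13.
  x = λ² - 2 - 2 = 169 - 4 ≡ 13; y = λ·(2 - 13) - 16 ≡ 12. → (13, 12)
3P: (13, 12) + (2, 16). λ = (16 - 12)/(2 - 13) ≡ 4/8 mod 19. 8⁻¹ ≡ 12 (mod 19) since 8·12 = 96 ≡ 1, so λ ≡ 10.
  x = λ² - 13 - 2 = 100 - 15 ≡ 9; y = λ·(13 - 9) - 12 ≡ 9. → (9, 9)
4P: (9, 9) + (2, 16). λ = (16 - 9)/(2 - 9) ≡ 7/12 mod 19. 12⁻¹ ≡ 8 (mod 19) since 12·8 = 96 ≡ 1, so λ ≡ 18.
  x = λ² - 9 - 2 = 324 - 11 ≡ 9; y = λ·(9 - 9) - 9 ≡ 10. → (9, 10)
5P: (9, 10) + (2, 16). λ = (16 - 10)/(2 - 9) ≡ 6/12 mod 19. 12⁻¹ ≡ 8 (mod 19), so λ ≡ 10.
  x = λ² - 9 - 2 = 100 - 11 ≡ 13; y = λ·(9 - 13) - 10 ≡ 7. → (13, 7)
6P: (13, 7) + (2, 16). λ = (16 - 7)/(2 - 13) ≡ 9/8 mod 19. 8⁻¹ ≡ 12 (mod 19), so λ ≡ 13.
  x = λ² - 13 - 2 = 169 - 15 ≡ 2; y = λ·(13 - 2) - 7 ≡ 3. → (2, 3)
7P: (2, 3) + (2, 16): same x and y₁ ≡ -y₂, so the sum is O.
7P = O, so the order is 7.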